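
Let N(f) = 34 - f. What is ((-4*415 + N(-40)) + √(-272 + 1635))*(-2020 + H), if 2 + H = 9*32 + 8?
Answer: 2737436 - 1726*√1363 ≈ 2.6737e+6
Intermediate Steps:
H = 294 (H = -2 + (9*32 + 8) = -2 + (288 + 8) = -2 + 296 = 294)
((-4*415 + N(-40)) + √(-272 + 1635))*(-2020 + H) = ((-4*415 + (34 - 1*(-40))) + √(-272 + 1635))*(-2020 + 294) = ((-1660 + (34 + 40)) + √1363)*(-1726) = ((-1660 + 74) + √1363)*(-1726) = (-1586 + √1363)*(-1726) = 2737436 - 1726*√1363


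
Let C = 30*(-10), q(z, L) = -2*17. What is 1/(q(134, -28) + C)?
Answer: -1/334 ≈ -0.0029940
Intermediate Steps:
q(z, L) = -34
C = -300
1/(q(134, -28) + C) = 1/(-34 - 300) = 1/(-334) = -1/334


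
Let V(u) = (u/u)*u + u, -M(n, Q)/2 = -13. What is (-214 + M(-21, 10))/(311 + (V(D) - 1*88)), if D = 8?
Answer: -188/239 ≈ -0.78661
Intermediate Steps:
M(n, Q) = 26 (M(n, Q) = -2*(-13) = 26)
V(u) = 2*u (V(u) = 1*u + u = u + u = 2*u)
(-214 + M(-21, 10))/(311 + (V(D) - 1*88)) = (-214 + 26)/(311 + (2*8 - 1*88)) = -188/(311 + (16 - 88)) = -188/(311 - 72) = -188/239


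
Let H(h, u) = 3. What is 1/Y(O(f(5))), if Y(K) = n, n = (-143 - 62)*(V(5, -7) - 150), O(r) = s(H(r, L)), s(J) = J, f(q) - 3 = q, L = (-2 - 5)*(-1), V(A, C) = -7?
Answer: 1/32185 ≈ 3.1070e-5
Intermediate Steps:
L = 7 (L = -7*(-1) = 7)
f(q) = 3 + q
O(r) = 3
n = 32185 (n = (-143 - 62)*(-7 - 150) = -205*(-157) = 32185)
Y(K) = 32185
1/Y(O(f(5))) = 1/32185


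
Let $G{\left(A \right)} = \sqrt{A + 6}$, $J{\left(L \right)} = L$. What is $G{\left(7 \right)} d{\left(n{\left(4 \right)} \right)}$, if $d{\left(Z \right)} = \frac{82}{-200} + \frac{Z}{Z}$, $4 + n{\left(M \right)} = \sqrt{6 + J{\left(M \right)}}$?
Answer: $\frac{59 \sqrt{13}}{100} \approx 2.1273$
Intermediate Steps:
$G{\left(A \right)} = \sqrt{6 + A}$
$n{\left(M \right)} = -4 + \sqrt{6 + M}$
$d{\left(Z \right)} = \frac{59}{100}$ ($d{\left(Z \right)} = 82 \left(- \frac{1}{200}\right) + 1 = - \frac{41}{100} + 1 = \frac{59}{100}$)
$G{\left(7 \right)} d{\left(n{\left(4 \right)} \right)} = \sqrt{6 + 7} \cdot \frac{59}{100} = \sqrt{13} \cdot \frac{59}{100} = \frac{59 \sqrt{13}}{100}$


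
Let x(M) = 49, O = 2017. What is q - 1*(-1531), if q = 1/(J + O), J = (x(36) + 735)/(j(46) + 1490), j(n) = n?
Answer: 296525707/193681 ≈ 1531.0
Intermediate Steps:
J = 49/96 (J = (49 + 735)/(46 + 1490) = 784/1536 = 784*(1/1536) = 49/96 ≈ 0.51042)
q = 96/193681 (q = 1/(49/96 + 2017) = 1/(193681/96) = 96/193681 ≈ 0.00049566)
q - 1*(-1531) = 96/193681 - 1*(-1531) = 96/193681 + 1531 = 296525707/193681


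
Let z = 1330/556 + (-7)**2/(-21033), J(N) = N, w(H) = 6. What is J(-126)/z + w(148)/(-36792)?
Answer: -645389673613/12240630948 ≈ -52.725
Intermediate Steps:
z = 13973323/5847174 (z = 1330*(1/556) + 49*(-1/21033) = 665/278 - 49/21033 = 13973323/5847174 ≈ 2.3898)
J(-126)/z + w(148)/(-36792) = -126/13973323/5847174 + 6/(-36792) = -126*5847174/13973323 + 6*(-1/36792) = -105249132/1996189 - 1/6132 = -645389673613/12240630948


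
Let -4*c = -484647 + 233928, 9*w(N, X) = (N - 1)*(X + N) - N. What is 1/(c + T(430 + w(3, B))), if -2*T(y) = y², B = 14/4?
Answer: -324/9800561 ≈ -3.3059e-5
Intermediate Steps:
B = 7/2 (B = 14*(¼) = 7/2 ≈ 3.5000)
w(N, X) = -N/9 + (-1 + N)*(N + X)/9 (w(N, X) = ((N - 1)*(X + N) - N)/9 = ((-1 + N)*(N + X) - N)/9 = (-N + (-1 + N)*(N + X))/9 = -N/9 + (-1 + N)*(N + X)/9)
T(y) = -y²/2
c = 250719/4 (c = -(-484647 + 233928)/4 = -¼*(-250719) = 250719/4 ≈ 62680.)
1/(c + T(430 + w(3, B))) = 1/(250719/4 - (430 + (-2/9*3 - ⅑*7/2 + (⅑)*3² + (⅑)*3*(7/2)))²/2) = 1/(250719/4 - (430 + (-⅔ - 7/18 + (⅑)*9 + 7/6))²/2) = 1/(250719/4 - (430 + (-⅔ - 7/18 + 1 + 7/6))²/2) = 1/(250719/4 - (430 + 10/9)²/2) = 1/(250719/4 - (3880/9)²/2) = 1/(250719/4 - ½*15054400/81) = 1/(250719/4 - 7527200/81) = 1/(-9800561/324) = -324/9800561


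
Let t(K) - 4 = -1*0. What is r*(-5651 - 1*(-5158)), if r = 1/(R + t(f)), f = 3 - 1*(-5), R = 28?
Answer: -493/32 ≈ -15.406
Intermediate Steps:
f = 8 (f = 3 + 5 = 8)
t(K) = 4 (t(K) = 4 - 1*0 = 4 + 0 = 4)
r = 1/32 (r = 1/(28 + 4) = 1/32 ≈ 0.031250)
r*(-5651 - 1*(-5158)) = (-5651 - 1*(-5158))/32 = (-5651 + 5158)/32 = (1/32)*(-493) = -493/32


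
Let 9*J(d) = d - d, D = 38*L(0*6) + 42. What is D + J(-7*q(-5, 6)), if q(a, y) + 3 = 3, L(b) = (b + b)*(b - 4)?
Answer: 42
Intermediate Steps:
L(b) = 2*b*(-4 + b) (L(b) = (2*b)*(-4 + b) = 2*b*(-4 + b))
q(a, y) = 0 (q(a, y) = -3 + 3 = 0)
D = 42 (D = 38*(2*(0*6)*(-4 + 0*6)) + 42 = 38*(2*0*(-4 + 0)) + 42 = 38*(2*0*(-4)) + 42 = 38*0 + 42 = 0 + 42 = 42)
J(d) = 0 (J(d) = (d - d)/9 = (⅑)*0 = 0)
D + J(-7*q(-5, 6)) = 42 + 0 = 42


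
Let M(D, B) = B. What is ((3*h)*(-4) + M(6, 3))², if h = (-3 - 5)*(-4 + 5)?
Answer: 9801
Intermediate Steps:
h = -8 (h = -8*1 = -8)
((3*h)*(-4) + M(6, 3))² = ((3*(-8))*(-4) + 3)² = (-24*(-4) + 3)² = (96 + 3)² = 99² = 9801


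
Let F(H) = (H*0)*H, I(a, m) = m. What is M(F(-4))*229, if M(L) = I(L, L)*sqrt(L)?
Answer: 0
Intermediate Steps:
F(H) = 0 (F(H) = 0*H = 0)
M(L) = L**(3/2) (M(L) = L*sqrt(L) = L**(3/2))
M(F(-4))*229 = 0**(3/2)*229 = 0*229 = 0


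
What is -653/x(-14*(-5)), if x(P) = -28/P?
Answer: 3265/2 ≈ 1632.5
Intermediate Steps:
-653/x(-14*(-5)) = -653/((-28/((-14*(-5))))) = -653/((-28/70)) = -653/((-28*1/70)) = -653/(-2/5) = -653*(-5/2) = 3265/2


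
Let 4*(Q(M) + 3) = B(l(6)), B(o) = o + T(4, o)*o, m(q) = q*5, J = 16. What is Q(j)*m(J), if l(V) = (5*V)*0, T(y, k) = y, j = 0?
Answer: -240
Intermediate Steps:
m(q) = 5*q
l(V) = 0
B(o) = 5*o (B(o) = o + 4*o = 5*o)
Q(M) = -3 (Q(M) = -3 + (5*0)/4 = -3 + (1/4)*0 = -3 + 0 = -3)
Q(j)*m(J) = -15*16 = -3*80 = -240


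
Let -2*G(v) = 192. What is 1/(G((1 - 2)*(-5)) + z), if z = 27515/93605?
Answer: -18721/1791713 ≈ -0.010449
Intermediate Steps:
z = 5503/18721 (z = 27515*(1/93605) = 5503/18721 ≈ 0.29395)
G(v) = -96 (G(v) = -½*192 = -96)
1/(G((1 - 2)*(-5)) + z) = 1/(-96 + 5503/18721) = 1/(-1791713/18721) = -18721/1791713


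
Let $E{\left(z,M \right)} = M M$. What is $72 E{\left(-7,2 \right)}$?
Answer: $288$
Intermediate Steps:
$E{\left(z,M \right)} = M^{2}$
$72 E{\left(-7,2 \right)} = 72 \cdot 2^{2} = 72 \cdot 4 = 288$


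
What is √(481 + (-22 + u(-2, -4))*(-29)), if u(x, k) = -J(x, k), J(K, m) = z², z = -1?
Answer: 2*√287 ≈ 33.882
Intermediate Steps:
J(K, m) = 1 (J(K, m) = (-1)² = 1)
u(x, k) = -1 (u(x, k) = -1*1 = -1)
√(481 + (-22 + u(-2, -4))*(-29)) = √(481 + (-22 - 1)*(-29)) = √(481 - 23*(-29)) = √(481 + 667) = √1148 = 2*√287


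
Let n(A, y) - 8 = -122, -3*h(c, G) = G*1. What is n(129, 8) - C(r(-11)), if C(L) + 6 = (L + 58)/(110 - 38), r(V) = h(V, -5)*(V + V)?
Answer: -2924/27 ≈ -108.30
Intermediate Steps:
h(c, G) = -G/3
n(A, y) = -114 (n(A, y) = 8 - 122 = -114)
r(V) = 10*V/3 (r(V) = (-⅓*(-5))*(V + V) = 5*(2*V)/3 = 10*V/3)
C(L) = -187/36 + L/72 (C(L) = -6 + (L + 58)/(110 - 38) = -6 + (58 + L)/72 = -6 + (58 + L)*(1/72) = -6 + (29/36 + L/72) = -187/36 + L/72)
n(129, 8) - C(r(-11)) = -114 - (-187/36 + ((10/3)*(-11))/72) = -114 - (-187/36 + (1/72)*(-110/3)) = -114 - (-187/36 - 55/108) = -114 - 1*(-154/27) = -114 + 154/27 = -2924/27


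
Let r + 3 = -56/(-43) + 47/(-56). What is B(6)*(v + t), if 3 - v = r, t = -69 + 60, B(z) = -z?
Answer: 25017/1204 ≈ 20.778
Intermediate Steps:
r = -6109/2408 (r = -3 + (-56/(-43) + 47/(-56)) = -3 + (-56*(-1/43) + 47*(-1/56)) = -3 + (56/43 - 47/56) = -3 + 1115/2408 = -6109/2408 ≈ -2.5370)
t = -9
v = 13333/2408 (v = 3 - 1*(-6109/2408) = 3 + 6109/2408 = 13333/2408 ≈ 5.5370)
B(6)*(v + t) = (-1*6)*(13333/2408 - 9) = -6*(-8339/2408) = 25017/1204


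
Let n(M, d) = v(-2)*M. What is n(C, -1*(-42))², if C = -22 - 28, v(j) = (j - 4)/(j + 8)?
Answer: 2500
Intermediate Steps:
v(j) = (-4 + j)/(8 + j)
C = -50
n(M, d) = -M (n(M, d) = ((-4 - 2)/(8 - 2))*M = (-6/6)*M = ((⅙)*(-6))*M = -M)
n(C, -1*(-42))² = (-1*(-50))² = 50² = 2500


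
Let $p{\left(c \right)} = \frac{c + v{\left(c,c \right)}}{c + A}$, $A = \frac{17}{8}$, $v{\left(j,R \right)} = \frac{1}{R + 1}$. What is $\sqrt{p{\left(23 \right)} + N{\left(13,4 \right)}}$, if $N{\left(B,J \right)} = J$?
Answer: $\frac{\sqrt{198655}}{201} \approx 2.2174$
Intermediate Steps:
$v{\left(j,R \right)} = \frac{1}{1 + R}$
$A = \frac{17}{8}$ ($A = 17 \cdot \frac{1}{8} = \frac{17}{8} \approx 2.125$)
$p{\left(c \right)} = \frac{c + \frac{1}{1 + c}}{\frac{17}{8} + c}$ ($p{\left(c \right)} = \frac{c + \frac{1}{1 + c}}{c + \frac{17}{8}} = \frac{c + \frac{1}{1 + c}}{\frac{17}{8} + c}$)
$\sqrt{p{\left(23 \right)} + N{\left(13,4 \right)}} = \sqrt{\frac{8 \left(1 + 23 \left(1 + 23\right)\right)}{\left(1 + 23\right) \left(17 + 8 \cdot 23\right)} + 4} = \sqrt{\frac{8 \left(1 + 23 \cdot 24\right)}{24 \left(17 + 184\right)} + 4} = \sqrt{8 \cdot \frac{1}{24} \cdot \frac{1}{201} \left(1 + 552\right) + 4} = \sqrt{8 \cdot \frac{1}{24} \cdot \frac{1}{201} \cdot 553 + 4} = \sqrt{\frac{553}{603} + 4} = \sqrt{\frac{2965}{603}} = \frac{\sqrt{198655}}{201}$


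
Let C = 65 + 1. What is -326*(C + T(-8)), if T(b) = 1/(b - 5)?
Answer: -279382/13 ≈ -21491.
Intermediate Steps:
C = 66
T(b) = 1/(-5 + b)
-326*(C + T(-8)) = -326*(66 + 1/(-5 - 8)) = -326*(66 + 1/(-13)) = -326*(66 - 1/13) = -326*857/13 = -279382/13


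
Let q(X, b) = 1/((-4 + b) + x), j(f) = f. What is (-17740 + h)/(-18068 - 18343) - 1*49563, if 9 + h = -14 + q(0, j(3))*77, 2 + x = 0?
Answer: -5413861813/109233 ≈ -49563.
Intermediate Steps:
x = -2 (x = -2 + 0 = -2)
q(X, b) = 1/(-6 + b) (q(X, b) = 1/((-4 + b) - 2) = 1/(-6 + b))
h = -146/3 (h = -9 + (-14 + 77/(-6 + 3)) = -9 + (-14 + 77/(-3)) = -9 + (-14 - 1/3*77) = -9 + (-14 - 77/3) = -9 - 119/3 = -146/3 ≈ -48.667)
(-17740 + h)/(-18068 - 18343) - 1*49563 = (-17740 - 146/3)/(-18068 - 18343) - 1*49563 = -53366/3/(-36411) - 49563 = -53366/3*(-1/36411) - 49563 = 53366/109233 - 49563 = -5413861813/109233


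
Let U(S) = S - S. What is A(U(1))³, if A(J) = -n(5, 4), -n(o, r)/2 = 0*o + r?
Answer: 512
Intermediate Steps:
n(o, r) = -2*r (n(o, r) = -2*(0*o + r) = -2*(0 + r) = -2*r)
U(S) = 0
A(J) = 8 (A(J) = -(-2)*4 = -1*(-8) = 8)
A(U(1))³ = 8³ = 512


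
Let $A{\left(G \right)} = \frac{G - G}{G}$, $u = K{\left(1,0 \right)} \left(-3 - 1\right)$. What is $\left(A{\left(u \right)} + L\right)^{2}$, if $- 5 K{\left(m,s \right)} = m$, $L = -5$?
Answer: $25$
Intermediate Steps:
$K{\left(m,s \right)} = - \frac{m}{5}$
$u = \frac{4}{5}$ ($u = \left(- \frac{1}{5}\right) 1 \left(-3 - 1\right) = \left(- \frac{1}{5}\right) \left(-4\right) = \frac{4}{5} \approx 0.8$)
$A{\left(G \right)} = 0$ ($A{\left(G \right)} = \frac{0}{G} = 0$)
$\left(A{\left(u \right)} + L\right)^{2} = \left(0 - 5\right)^{2} = \left(-5\right)^{2} = 25$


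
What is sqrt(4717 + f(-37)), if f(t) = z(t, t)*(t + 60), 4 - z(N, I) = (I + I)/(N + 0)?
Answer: sqrt(4763) ≈ 69.015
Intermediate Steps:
z(N, I) = 4 - 2*I/N (z(N, I) = 4 - (I + I)/(N + 0) = 4 - 2*I/N)
f(t) = 120 + 2*t (f(t) = (4 - 2*t/t)*(t + 60) = (4 - 2)*(60 + t) = 2*(60 + t) = 120 + 2*t)
sqrt(4717 + f(-37)) = sqrt(4717 + (120 + 2*(-37))) = sqrt(4717 + (120 - 74)) = sqrt(4717 + 46) = sqrt(4763)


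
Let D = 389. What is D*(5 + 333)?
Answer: 131482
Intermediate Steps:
D*(5 + 333) = 389*(5 + 333) = 389*338 = 131482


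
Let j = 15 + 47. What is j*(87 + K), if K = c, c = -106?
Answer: -1178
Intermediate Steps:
j = 62
K = -106
j*(87 + K) = 62*(87 - 106) = 62*(-19) = -1178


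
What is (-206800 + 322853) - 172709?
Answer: -56656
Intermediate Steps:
(-206800 + 322853) - 172709 = 116053 - 172709 = -56656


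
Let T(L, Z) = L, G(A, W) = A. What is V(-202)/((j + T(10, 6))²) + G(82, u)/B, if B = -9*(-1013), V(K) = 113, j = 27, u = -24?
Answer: 1142479/12481173 ≈ 0.091536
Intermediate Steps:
B = 9117
V(-202)/((j + T(10, 6))²) + G(82, u)/B = 113/((27 + 10)²) + 82/9117 = 113/(37²) + 82*(1/9117) = 113/1369 + 82/9117 = 1142479/12481173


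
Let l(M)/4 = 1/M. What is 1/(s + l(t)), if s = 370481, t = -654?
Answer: 327/121147285 ≈ 2.6992e-6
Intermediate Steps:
l(M) = 4/M
1/(s + l(t)) = 1/(370481 + 4/(-654)) = 1/(370481 + 4*(-1/654)) = 1/(370481 - 2/327) = 1/(121147285/327) = 327/121147285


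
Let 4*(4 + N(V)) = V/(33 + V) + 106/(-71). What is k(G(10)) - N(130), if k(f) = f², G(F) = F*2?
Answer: 4677504/11573 ≈ 404.17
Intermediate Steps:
G(F) = 2*F
N(V) = -621/142 + V/(4*(33 + V)) (N(V) = -4 + (V/(33 + V) + 106/(-71))/4 = -4 + (V/(33 + V) + 106*(-1/71))/4 = -4 + (V/(33 + V) - 106/71)/4 = -4 + (-106/71 + V/(33 + V))/4 = -4 + (-53/142 + V/(4*(33 + V))) = -621/142 + V/(4*(33 + V)))
k(G(10)) - N(130) = (2*10)² - (-40986 - 1171*130)/(284*(33 + 130)) = 20² - (-40986 - 152230)/(284*163) = 400 - (-193216)/(284*163) = 400 - 1*(-48304/11573) = 400 + 48304/11573 = 4677504/11573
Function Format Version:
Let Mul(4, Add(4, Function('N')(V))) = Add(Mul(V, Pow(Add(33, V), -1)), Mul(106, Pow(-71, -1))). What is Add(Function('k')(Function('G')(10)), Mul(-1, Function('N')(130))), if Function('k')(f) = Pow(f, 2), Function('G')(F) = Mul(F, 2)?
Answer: Rational(4677504, 11573) ≈ 404.17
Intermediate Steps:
Function('G')(F) = Mul(2, F)
Function('N')(V) = Add(Rational(-621, 142), Mul(Rational(1, 4), V, Pow(Add(33, V), -1))) (Function('N')(V) = Add(-4, Mul(Rational(1, 4), Add(Mul(V, Pow(Add(33, V), -1)), Mul(106, Pow(-71, -1))))) = Add(-4, Mul(Rational(1, 4), Add(Mul(V, Pow(Add(33, V), -1)), Mul(106, Rational(-1, 71))))) = Add(-4, Mul(Rational(1, 4), Add(Mul(V, Pow(Add(33, V), -1)), Rational(-106, 71)))) = Add(-4, Mul(Rational(1, 4), Add(Rational(-106, 71), Mul(V, Pow(Add(33, V), -1))))) = Add(-4, Add(Rational(-53, 142), Mul(Rational(1, 4), V, Pow(Add(33, V), -1)))) = Add(Rational(-621, 142), Mul(Rational(1, 4), V, Pow(Add(33, V), -1))))
Add(Function('k')(Function('G')(10)), Mul(-1, Function('N')(130))) = Add(Pow(Mul(2, 10), 2), Mul(-1, Mul(Rational(1, 284), Pow(Add(33, 130), -1), Add(-40986, Mul(-1171, 130))))) = Add(Pow(20, 2), Mul(-1, Mul(Rational(1, 284), Pow(163, -1), Add(-40986, -152230)))) = Add(400, Mul(-1, Mul(Rational(1, 284), Rational(1, 163), -193216))) = Add(400, Mul(-1, Rational(-48304, 11573))) = Add(400, Rational(48304, 11573)) = Rational(4677504, 11573)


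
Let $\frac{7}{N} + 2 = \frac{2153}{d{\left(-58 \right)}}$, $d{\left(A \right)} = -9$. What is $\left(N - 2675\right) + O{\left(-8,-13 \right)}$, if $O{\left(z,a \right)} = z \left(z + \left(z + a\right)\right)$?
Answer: $- \frac{5303816}{2171} \approx -2443.0$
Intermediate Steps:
$O{\left(z,a \right)} = z \left(a + 2 z\right)$ ($O{\left(z,a \right)} = z \left(z + \left(a + z\right)\right) = z \left(a + 2 z\right)$)
$N = - \frac{63}{2171}$ ($N = \frac{7}{-2 + \frac{2153}{-9}} = \frac{7}{-2 + 2153 \left(- \frac{1}{9}\right)} = \frac{7}{-2 - \frac{2153}{9}} = \frac{7}{- \frac{2171}{9}} = 7 \left(- \frac{9}{2171}\right) = - \frac{63}{2171} \approx -0.029019$)
$\left(N - 2675\right) + O{\left(-8,-13 \right)} = \left(- \frac{63}{2171} - 2675\right) - 8 \left(-13 + 2 \left(-8\right)\right) = - \frac{5807488}{2171} - 8 \left(-13 - 16\right) = - \frac{5807488}{2171} - -232 = - \frac{5807488}{2171} + 232 = - \frac{5303816}{2171}$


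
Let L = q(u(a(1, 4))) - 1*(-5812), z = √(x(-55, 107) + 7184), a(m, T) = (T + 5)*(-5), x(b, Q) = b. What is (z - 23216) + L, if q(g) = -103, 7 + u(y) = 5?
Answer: -17507 + √7129 ≈ -17423.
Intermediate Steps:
a(m, T) = -25 - 5*T (a(m, T) = (5 + T)*(-5) = -25 - 5*T)
u(y) = -2 (u(y) = -7 + 5 = -2)
z = √7129 (z = √(-55 + 7184) = √7129 ≈ 84.433)
L = 5709 (L = -103 - 1*(-5812) = -103 + 5812 = 5709)
(z - 23216) + L = (√7129 - 23216) + 5709 = (-23216 + √7129) + 5709 = -17507 + √7129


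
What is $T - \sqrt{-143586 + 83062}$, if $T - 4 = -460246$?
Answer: $-460242 - 2 i \sqrt{15131} \approx -4.6024 \cdot 10^{5} - 246.02 i$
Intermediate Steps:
$T = -460242$ ($T = 4 - 460246 = -460242$)
$T - \sqrt{-143586 + 83062} = -460242 - \sqrt{-143586 + 83062} = -460242 - \sqrt{-60524} = -460242 - 2 i \sqrt{15131}$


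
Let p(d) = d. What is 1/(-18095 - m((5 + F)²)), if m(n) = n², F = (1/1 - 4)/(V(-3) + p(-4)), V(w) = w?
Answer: -2401/45531231 ≈ -5.2733e-5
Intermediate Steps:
F = 3/7 (F = (1/1 - 4)/(-3 - 4) = (1 - 4)/(-7) = -3*(-⅐) = 3/7 ≈ 0.42857)
1/(-18095 - m((5 + F)²)) = 1/(-18095 - ((5 + 3/7)²)²) = 1/(-18095 - ((38/7)²)²) = 1/(-18095 - (1444/49)²) = 1/(-18095 - 1*2085136/2401) = 1/(-18095 - 2085136/2401) = 1/(-45531231/2401) = -2401/45531231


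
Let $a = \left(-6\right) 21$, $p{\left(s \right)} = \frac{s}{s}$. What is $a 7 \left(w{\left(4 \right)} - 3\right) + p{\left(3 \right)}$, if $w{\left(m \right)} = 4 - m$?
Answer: $2647$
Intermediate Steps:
$p{\left(s \right)} = 1$
$a = -126$
$a 7 \left(w{\left(4 \right)} - 3\right) + p{\left(3 \right)} = - 126 \cdot 7 \left(\left(4 - 4\right) - 3\right) + 1 = - 126 \cdot 7 \left(0 - 3\right) + 1 = - 126 \cdot 7 \left(-3\right) + 1 = \left(-126\right) \left(-21\right) + 1 = 2646 + 1 = 2647$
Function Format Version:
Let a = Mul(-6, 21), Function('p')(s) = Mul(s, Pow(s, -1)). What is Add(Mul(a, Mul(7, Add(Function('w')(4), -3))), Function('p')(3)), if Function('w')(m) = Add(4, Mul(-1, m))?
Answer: 2647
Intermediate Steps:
Function('p')(s) = 1
a = -126
Add(Mul(a, Mul(7, Add(Function('w')(4), -3))), Function('p')(3)) = Add(Mul(-126, Mul(7, Add(Add(4, Mul(-1, 4)), -3))), 1) = Add(Mul(-126, Mul(7, Add(Add(4, -4), -3))), 1) = Add(Mul(-126, Mul(7, Add(0, -3))), 1) = Add(Mul(-126, Mul(7, -3)), 1) = Add(Mul(-126, -21), 1) = Add(2646, 1) = 2647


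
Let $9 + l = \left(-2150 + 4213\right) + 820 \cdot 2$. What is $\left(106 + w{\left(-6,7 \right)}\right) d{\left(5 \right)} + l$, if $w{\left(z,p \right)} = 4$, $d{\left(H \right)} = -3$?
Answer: $3364$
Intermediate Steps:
$l = 3694$ ($l = -9 + \left(\left(-2150 + 4213\right) + 820 \cdot 2\right) = -9 + \left(2063 + 1640\right) = -9 + 3703 = 3694$)
$\left(106 + w{\left(-6,7 \right)}\right) d{\left(5 \right)} + l = \left(106 + 4\right) \left(-3\right) + 3694 = 110 \left(-3\right) + 3694 = -330 + 3694 = 3364$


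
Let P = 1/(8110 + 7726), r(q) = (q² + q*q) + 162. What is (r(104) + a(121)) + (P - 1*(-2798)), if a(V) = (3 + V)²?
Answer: 632933249/15836 ≈ 39968.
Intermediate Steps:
r(q) = 162 + 2*q² (r(q) = (q² + q²) + 162 = 2*q² + 162 = 162 + 2*q²)
P = 1/15836 ≈ 6.3147e-5
(r(104) + a(121)) + (P - 1*(-2798)) = ((162 + 2*104²) + (3 + 121)²) + (1/15836 - 1*(-2798)) = ((162 + 2*10816) + 124²) + (1/15836 + 2798) = ((162 + 21632) + 15376) + 44309129/15836 = (21794 + 15376) + 44309129/15836 = 37170 + 44309129/15836 = 632933249/15836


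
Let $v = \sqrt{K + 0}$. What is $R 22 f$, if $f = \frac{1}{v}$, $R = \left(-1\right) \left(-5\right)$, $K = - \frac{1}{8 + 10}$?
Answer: $- 330 i \sqrt{2} \approx - 466.69 i$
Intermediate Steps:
$K = - \frac{1}{18} \approx -0.055556$
$R = 5$
$v = \frac{i \sqrt{2}}{6}$ ($v = \sqrt{- \frac{1}{18} + 0} = \sqrt{- \frac{1}{18}} = \frac{i \sqrt{2}}{6} \approx 0.2357 i$)
$f = - 3 i \sqrt{2}$ ($f = \frac{1}{\frac{1}{6} i \sqrt{2}} = - 3 i \sqrt{2} \approx - 4.2426 i$)
$R 22 f = 5 \cdot 22 \left(- 3 i \sqrt{2}\right) = 110 \left(- 3 i \sqrt{2}\right) = - 330 i \sqrt{2}$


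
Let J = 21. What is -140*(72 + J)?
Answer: -13020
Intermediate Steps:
-140*(72 + J) = -140*(72 + 21) = -140*93 = -13020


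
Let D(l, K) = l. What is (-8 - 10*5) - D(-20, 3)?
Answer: -38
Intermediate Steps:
(-8 - 10*5) - D(-20, 3) = (-8 - 10*5) - 1*(-20) = (-8 - 50) + 20 = -58 + 20 = -38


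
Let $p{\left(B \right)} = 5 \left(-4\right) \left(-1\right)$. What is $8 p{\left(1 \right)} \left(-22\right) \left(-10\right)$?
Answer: $35200$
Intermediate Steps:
$p{\left(B \right)} = 20$ ($p{\left(B \right)} = \left(-20\right) \left(-1\right) = 20$)
$8 p{\left(1 \right)} \left(-22\right) \left(-10\right) = 8 \cdot 20 \left(-22\right) \left(-10\right) = 160 \left(-22\right) \left(-10\right) = \left(-3520\right) \left(-10\right) = 35200$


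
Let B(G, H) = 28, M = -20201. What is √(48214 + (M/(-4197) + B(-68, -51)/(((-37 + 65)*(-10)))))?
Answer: √84936342324210/41970 ≈ 219.59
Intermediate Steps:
√(48214 + (M/(-4197) + B(-68, -51)/(((-37 + 65)*(-10))))) = √(48214 + (-20201/(-4197) + 28/(((-37 + 65)*(-10))))) = √(48214 + (-20201*(-1/4197) + 28/((28*(-10))))) = √(48214 + (20201/4197 + 28/(-280))) = √(48214 + (20201/4197 + 28*(-1/280))) = √(48214 + (20201/4197 - ⅒)) = √(48214 + 197813/41970) = √(2023739393/41970) = √84936342324210/41970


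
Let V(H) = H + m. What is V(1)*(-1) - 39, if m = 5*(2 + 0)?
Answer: -50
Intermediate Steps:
m = 10 (m = 5*2 = 10)
V(H) = 10 + H (V(H) = H + 10 = 10 + H)
V(1)*(-1) - 39 = (10 + 1)*(-1) - 39 = 11*(-1) - 39 = -11 - 39 = -50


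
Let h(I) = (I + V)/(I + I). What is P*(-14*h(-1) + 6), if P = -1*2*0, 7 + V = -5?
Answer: 0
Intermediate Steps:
V = -12 (V = -7 - 5 = -12)
h(I) = (-12 + I)/(2*I) (h(I) = (I - 12)/(I + I) = (-12 + I)/((2*I)) = (-12 + I)*(1/(2*I)) = (-12 + I)/(2*I))
P = 0 (P = -2*0 = 0)
P*(-14*h(-1) + 6) = 0*(-7*(-12 - 1)/(-1) + 6) = 0*(-7*(-1)*(-13) + 6) = 0*(-14*13/2 + 6) = 0*(-91 + 6) = 0*(-85) = 0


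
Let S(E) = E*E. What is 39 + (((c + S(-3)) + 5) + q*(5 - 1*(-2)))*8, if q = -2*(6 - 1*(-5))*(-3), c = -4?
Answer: 3815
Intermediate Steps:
S(E) = E²
q = 66 (q = -2*(6 + 5)*(-3) = -2*11*(-3) = -22*(-3) = 66)
39 + (((c + S(-3)) + 5) + q*(5 - 1*(-2)))*8 = 39 + (((-4 + (-3)²) + 5) + 66*(5 - 1*(-2)))*8 = 39 + (((-4 + 9) + 5) + 66*(5 + 2))*8 = 39 + ((5 + 5) + 66*7)*8 = 39 + (10 + 462)*8 = 39 + 472*8 = 39 + 3776 = 3815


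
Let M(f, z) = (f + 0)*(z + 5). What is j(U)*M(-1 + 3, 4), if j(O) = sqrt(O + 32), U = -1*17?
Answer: 18*sqrt(15) ≈ 69.714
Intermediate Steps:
M(f, z) = f*(5 + z)
U = -17
j(O) = sqrt(32 + O)
j(U)*M(-1 + 3, 4) = sqrt(32 - 17)*((-1 + 3)*(5 + 4)) = sqrt(15)*(2*9) = sqrt(15)*18 = 18*sqrt(15)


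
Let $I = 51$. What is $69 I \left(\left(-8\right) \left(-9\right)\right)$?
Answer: $253368$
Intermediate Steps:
$69 I \left(\left(-8\right) \left(-9\right)\right) = 69 \cdot 51 \left(\left(-8\right) \left(-9\right)\right) = 3519 \cdot 72 = 253368$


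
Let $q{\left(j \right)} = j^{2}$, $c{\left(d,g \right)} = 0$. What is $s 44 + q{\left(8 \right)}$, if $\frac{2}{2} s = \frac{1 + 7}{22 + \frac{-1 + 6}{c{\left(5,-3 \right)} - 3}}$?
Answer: $\frac{4960}{61} \approx 81.312$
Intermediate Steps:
$s = \frac{24}{61}$ ($s = \frac{1 + 7}{22 + \frac{-1 + 6}{0 - 3}} = \frac{8}{22 + \frac{5}{-3}} = \frac{8}{22 + 5 \left(- \frac{1}{3}\right)} = \frac{8}{22 - \frac{5}{3}} = \frac{8}{\frac{61}{3}} = 8 \cdot \frac{3}{61} = \frac{24}{61} \approx 0.39344$)
$s 44 + q{\left(8 \right)} = \frac{24}{61} \cdot 44 + 8^{2} = \frac{1056}{61} + 64 = \frac{4960}{61}$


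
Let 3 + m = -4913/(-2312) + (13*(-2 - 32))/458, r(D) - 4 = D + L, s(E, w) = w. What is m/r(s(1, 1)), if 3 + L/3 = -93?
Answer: 3371/518456 ≈ 0.0065020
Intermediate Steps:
L = -288 (L = -9 + 3*(-93) = -9 - 279 = -288)
r(D) = -284 + D (r(D) = 4 + (D - 288) = 4 + (-288 + D) = -284 + D)
m = -3371/1832 (m = -3 + (-4913/(-2312) + (13*(-2 - 32))/458) = -3 + (-4913*(-1/2312) + (13*(-34))*(1/458)) = -3 + (17/8 - 442*1/458) = -3 + (17/8 - 221/229) = -3 + 2125/1832 = -3371/1832 ≈ -1.8401)
m/r(s(1, 1)) = -3371/(1832*(-284 + 1)) = -3371/1832/(-283) = -3371/1832*(-1/283) = 3371/518456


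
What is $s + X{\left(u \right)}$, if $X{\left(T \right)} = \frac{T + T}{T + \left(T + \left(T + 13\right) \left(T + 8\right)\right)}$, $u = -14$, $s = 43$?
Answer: $\frac{487}{11} \approx 44.273$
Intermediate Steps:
$X{\left(T \right)} = \frac{2 T}{2 T + \left(8 + T\right) \left(13 + T\right)}$ ($X{\left(T \right)} = \frac{2 T}{T + \left(T + \left(13 + T\right) \left(8 + T\right)\right)} = \frac{2 T}{T + \left(T + \left(8 + T\right) \left(13 + T\right)\right)} = \frac{2 T}{2 T + \left(8 + T\right) \left(13 + T\right)}$)
$s + X{\left(u \right)} = 43 + 2 \left(-14\right) \frac{1}{104 + \left(-14\right)^{2} + 23 \left(-14\right)} = 43 + 2 \left(-14\right) \frac{1}{104 + 196 - 322} = 43 + 2 \left(-14\right) \frac{1}{-22} = 43 + 2 \left(-14\right) \left(- \frac{1}{22}\right) = 43 + \frac{14}{11} = \frac{487}{11}$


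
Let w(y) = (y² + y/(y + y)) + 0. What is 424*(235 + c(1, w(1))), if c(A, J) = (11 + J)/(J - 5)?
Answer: 686880/7 ≈ 98126.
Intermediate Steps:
w(y) = ½ + y² (w(y) = (y² + y/((2*y))) + 0 = (y² + (1/(2*y))*y) + 0 = (y² + ½) + 0 = (½ + y²) + 0 = ½ + y²)
c(A, J) = (11 + J)/(-5 + J)
424*(235 + c(1, w(1))) = 424*(235 + (11 + (½ + 1²))/(-5 + (½ + 1²))) = 424*(235 + (11 + (½ + 1))/(-5 + (½ + 1))) = 424*(235 + (11 + 3/2)/(-5 + 3/2)) = 424*(235 + (25/2)/(-7/2)) = 424*(235 - 2/7*25/2) = 424*(235 - 25/7) = 424*(1620/7) = 686880/7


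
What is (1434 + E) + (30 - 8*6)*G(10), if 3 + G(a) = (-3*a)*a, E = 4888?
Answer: 11776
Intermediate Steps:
G(a) = -3 - 3*a² (G(a) = -3 + (-3*a)*a = -3 - 3*a²)
(1434 + E) + (30 - 8*6)*G(10) = (1434 + 4888) + (30 - 8*6)*(-3 - 3*10²) = 6322 + (30 - 48)*(-3 - 3*100) = 6322 - 18*(-3 - 300) = 6322 - 18*(-303) = 6322 + 5454 = 11776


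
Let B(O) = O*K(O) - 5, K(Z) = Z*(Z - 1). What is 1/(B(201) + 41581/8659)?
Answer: 8659/69966450086 ≈ 1.2376e-7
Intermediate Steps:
K(Z) = Z*(-1 + Z)
B(O) = -5 + O²*(-1 + O) (B(O) = O*(O*(-1 + O)) - 5 = O²*(-1 + O) - 5 = -5 + O²*(-1 + O))
1/(B(201) + 41581/8659) = 1/((-5 + 201²*(-1 + 201)) + 41581/8659) = 1/((-5 + 40401*200) + 41581*(1/8659)) = 1/((-5 + 8080200) + 41581/8659) = 1/(8080195 + 41581/8659) = 1/(69966450086/8659) = 8659/69966450086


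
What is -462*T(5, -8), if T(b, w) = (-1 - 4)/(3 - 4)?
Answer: -2310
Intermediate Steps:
T(b, w) = 5 (T(b, w) = -5/(-1) = -5*(-1) = 5)
-462*T(5, -8) = -462*5 = -2310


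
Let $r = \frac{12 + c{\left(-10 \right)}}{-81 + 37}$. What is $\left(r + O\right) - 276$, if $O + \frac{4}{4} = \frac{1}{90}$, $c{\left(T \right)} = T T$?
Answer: $- \frac{276739}{990} \approx -279.53$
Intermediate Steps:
$c{\left(T \right)} = T^{2}$
$O = - \frac{89}{90}$ ($O = -1 + \frac{1}{90} = - \frac{89}{90} \approx -0.98889$)
$r = - \frac{28}{11}$ ($r = \frac{12 + \left(-10\right)^{2}}{-81 + 37} = \frac{12 + 100}{-44} = 112 \left(- \frac{1}{44}\right) = - \frac{28}{11} \approx -2.5455$)
$\left(r + O\right) - 276 = \left(- \frac{28}{11} - \frac{89}{90}\right) - 276 = - \frac{3499}{990} - 276 = - \frac{276739}{990}$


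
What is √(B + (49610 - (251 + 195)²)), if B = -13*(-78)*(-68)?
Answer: I*√218258 ≈ 467.18*I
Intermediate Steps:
B = -68952 (B = 1014*(-68) = -68952)
√(B + (49610 - (251 + 195)²)) = √(-68952 + (49610 - (251 + 195)²)) = √(-68952 + (49610 - 1*446²)) = √(-68952 + (49610 - 1*198916)) = √(-68952 + (49610 - 198916)) = √(-68952 - 149306) = √(-218258) = I*√218258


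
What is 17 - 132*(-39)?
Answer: 5165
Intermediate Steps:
17 - 132*(-39) = 17 + 5148 = 5165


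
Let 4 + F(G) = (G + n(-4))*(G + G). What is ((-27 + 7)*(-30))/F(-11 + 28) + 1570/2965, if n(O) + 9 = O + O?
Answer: -88636/593 ≈ -149.47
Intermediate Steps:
n(O) = -9 + 2*O (n(O) = -9 + (O + O) = -9 + 2*O)
F(G) = -4 + 2*G*(-17 + G) (F(G) = -4 + (G + (-9 + 2*(-4)))*(G + G) = -4 + (G + (-9 - 8))*(2*G) = -4 + (G - 17)*(2*G) = -4 + (-17 + G)*(2*G) = -4 + 2*G*(-17 + G))
((-27 + 7)*(-30))/F(-11 + 28) + 1570/2965 = ((-27 + 7)*(-30))/(-4 - 34*(-11 + 28) + 2*(-11 + 28)²) + 1570/2965 = (-20*(-30))/(-4 - 34*17 + 2*17²) + 1570*(1/2965) = 600/(-4 - 578 + 2*289) + 314/593 = 600/(-4 - 578 + 578) + 314/593 = 600/(-4) + 314/593 = 600*(-¼) + 314/593 = -150 + 314/593 = -88636/593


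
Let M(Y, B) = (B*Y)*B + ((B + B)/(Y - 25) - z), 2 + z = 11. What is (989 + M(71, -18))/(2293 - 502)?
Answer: 551614/41193 ≈ 13.391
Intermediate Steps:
z = 9 (z = -2 + 11 = 9)
M(Y, B) = -9 + Y*B² + 2*B/(-25 + Y) (M(Y, B) = (B*Y)*B + ((B + B)/(Y - 25) - 1*9) = Y*B² + ((2*B)/(-25 + Y) - 9) = Y*B² + (2*B/(-25 + Y) - 9) = Y*B² + (-9 + 2*B/(-25 + Y)) = -9 + Y*B² + 2*B/(-25 + Y))
(989 + M(71, -18))/(2293 - 502) = (989 + (225 - 9*71 + 2*(-18) + (-18)²*71² - 25*71*(-18)²)/(-25 + 71))/(2293 - 502) = (989 + (225 - 639 - 36 + 324*5041 - 25*71*324)/46)/1791 = (989 + (225 - 639 - 36 + 1633284 - 575100)/46)*(1/1791) = (989 + (1/46)*1057734)*(1/1791) = (989 + 528867/23)*(1/1791) = (551614/23)*(1/1791) = 551614/41193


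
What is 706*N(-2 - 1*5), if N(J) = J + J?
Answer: -9884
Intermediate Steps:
N(J) = 2*J
706*N(-2 - 1*5) = 706*(2*(-2 - 1*5)) = 706*(2*(-2 - 5)) = 706*(2*(-7)) = 706*(-14) = -9884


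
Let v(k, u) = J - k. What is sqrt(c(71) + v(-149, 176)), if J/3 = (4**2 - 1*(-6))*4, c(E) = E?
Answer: 22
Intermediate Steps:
J = 264 (J = 3*((4**2 - 1*(-6))*4) = 3*((16 + 6)*4) = 3*(22*4) = 3*88 = 264)
v(k, u) = 264 - k
sqrt(c(71) + v(-149, 176)) = sqrt(71 + (264 - 1*(-149))) = sqrt(71 + (264 + 149)) = sqrt(71 + 413) = sqrt(484) = 22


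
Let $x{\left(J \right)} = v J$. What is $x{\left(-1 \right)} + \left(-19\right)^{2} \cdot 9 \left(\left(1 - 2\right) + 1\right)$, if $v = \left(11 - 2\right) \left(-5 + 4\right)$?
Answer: $9$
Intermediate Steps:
$v = -9$ ($v = 9 \left(-1\right) = -9$)
$x{\left(J \right)} = - 9 J$
$x{\left(-1 \right)} + \left(-19\right)^{2} \cdot 9 \left(\left(1 - 2\right) + 1\right) = \left(-9\right) \left(-1\right) + \left(-19\right)^{2} \cdot 9 \left(\left(1 - 2\right) + 1\right) = 9 + 361 \cdot 9 \left(\left(1 - 2\right) + 1\right) = 9 + 361 \cdot 9 \left(-1 + 1\right) = 9 + 361 \cdot 9 \cdot 0 = 9 + 361 \cdot 0 = 9 + 0 = 9$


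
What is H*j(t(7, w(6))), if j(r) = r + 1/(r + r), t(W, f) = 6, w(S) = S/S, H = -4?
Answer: -73/3 ≈ -24.333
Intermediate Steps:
w(S) = 1
j(r) = r + 1/(2*r)
H*j(t(7, w(6))) = -4*(6 + (1/2)/6) = -4*(6 + (1/2)*(1/6)) = -4*(6 + 1/12) = -4*73/12 = -73/3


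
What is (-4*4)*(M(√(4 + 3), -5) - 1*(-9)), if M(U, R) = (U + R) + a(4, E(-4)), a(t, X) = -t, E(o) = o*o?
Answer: -16*√7 ≈ -42.332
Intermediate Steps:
E(o) = o²
M(U, R) = -4 + R + U (M(U, R) = (U + R) - 1*4 = (R + U) - 4 = -4 + R + U)
(-4*4)*(M(√(4 + 3), -5) - 1*(-9)) = (-4*4)*((-4 - 5 + √(4 + 3)) - 1*(-9)) = -16*((-4 - 5 + √7) + 9) = -16*((-9 + √7) + 9) = -16*√7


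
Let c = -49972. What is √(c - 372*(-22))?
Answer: 2*I*√10447 ≈ 204.42*I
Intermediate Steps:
√(c - 372*(-22)) = √(-49972 - 372*(-22)) = √(-49972 + 8184) = √(-41788) = 2*I*√10447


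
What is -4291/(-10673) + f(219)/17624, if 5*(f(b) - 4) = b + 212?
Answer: 382936443/940504760 ≈ 0.40716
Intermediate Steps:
f(b) = 232/5 + b/5 (f(b) = 4 + (b + 212)/5 = 4 + (212 + b)/5 = 4 + (212/5 + b/5) = 232/5 + b/5)
-4291/(-10673) + f(219)/17624 = -4291/(-10673) + (232/5 + (⅕)*219)/17624 = -4291*(-1/10673) + (232/5 + 219/5)*(1/17624) = 4291/10673 + (451/5)*(1/17624) = 4291/10673 + 451/88120 = 382936443/940504760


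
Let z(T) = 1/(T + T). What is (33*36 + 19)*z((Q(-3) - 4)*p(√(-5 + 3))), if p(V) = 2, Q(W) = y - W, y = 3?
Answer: 1207/8 ≈ 150.88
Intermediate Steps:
Q(W) = 3 - W
z(T) = 1/(2*T)
(33*36 + 19)*z((Q(-3) - 4)*p(√(-5 + 3))) = (33*36 + 19)*(1/(2*((((3 - 1*(-3)) - 4)*2)))) = (1188 + 19)*(1/(2*((((3 + 3) - 4)*2)))) = 1207*(1/(2*(((6 - 4)*2)))) = 1207*(1/(2*((2*2)))) = 1207*((½)/4) = 1207*((½)*(¼)) = 1207*(⅛) = 1207/8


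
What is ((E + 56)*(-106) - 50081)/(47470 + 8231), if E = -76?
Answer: -5329/6189 ≈ -0.86104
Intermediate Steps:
((E + 56)*(-106) - 50081)/(47470 + 8231) = ((-76 + 56)*(-106) - 50081)/(47470 + 8231) = (-20*(-106) - 50081)/55701 = (2120 - 50081)*(1/55701) = -47961*1/55701 = -5329/6189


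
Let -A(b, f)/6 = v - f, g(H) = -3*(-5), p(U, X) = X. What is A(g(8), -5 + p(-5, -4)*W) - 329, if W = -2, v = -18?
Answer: -203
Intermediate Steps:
g(H) = 15
A(b, f) = 108 + 6*f (A(b, f) = -6*(-18 - f) = 108 + 6*f)
A(g(8), -5 + p(-5, -4)*W) - 329 = (108 + 6*(-5 - 4*(-2))) - 329 = (108 + 6*(-5 + 8)) - 329 = (108 + 6*3) - 329 = (108 + 18) - 329 = 126 - 329 = -203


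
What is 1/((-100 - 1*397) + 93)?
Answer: -1/404 ≈ -0.0024752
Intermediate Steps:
1/((-100 - 1*397) + 93) = 1/((-100 - 397) + 93) = 1/(-497 + 93) = 1/(-404) = -1/404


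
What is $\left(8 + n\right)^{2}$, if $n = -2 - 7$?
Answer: $1$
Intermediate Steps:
$n = -9$ ($n = -2 - 7 = -9$)
$\left(8 + n\right)^{2} = \left(8 - 9\right)^{2} = \left(-1\right)^{2} = 1$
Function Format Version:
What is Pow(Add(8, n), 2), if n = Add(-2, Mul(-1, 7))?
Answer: 1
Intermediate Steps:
n = -9 (n = Add(-2, -7) = -9)
Pow(Add(8, n), 2) = Pow(Add(8, -9), 2) = Pow(-1, 2) = 1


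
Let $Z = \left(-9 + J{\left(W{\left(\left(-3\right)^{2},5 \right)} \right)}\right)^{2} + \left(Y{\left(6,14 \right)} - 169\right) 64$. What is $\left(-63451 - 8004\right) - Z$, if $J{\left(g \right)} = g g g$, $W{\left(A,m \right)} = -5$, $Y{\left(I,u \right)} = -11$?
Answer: $-77891$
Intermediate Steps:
$J{\left(g \right)} = g^{3}$ ($J{\left(g \right)} = g^{2} g = g^{3}$)
$Z = 6436$ ($Z = \left(-9 + \left(-5\right)^{3}\right)^{2} + \left(-11 - 169\right) 64 = \left(-9 - 125\right)^{2} - 11520 = \left(-134\right)^{2} - 11520 = 17956 - 11520 = 6436$)
$\left(-63451 - 8004\right) - Z = \left(-63451 - 8004\right) - 6436 = -71455 - 6436 = -77891$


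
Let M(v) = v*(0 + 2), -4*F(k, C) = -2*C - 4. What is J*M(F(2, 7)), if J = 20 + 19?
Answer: 351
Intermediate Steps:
F(k, C) = 1 + C/2 (F(k, C) = -(-2*C - 4)/4 = -(-4 - 2*C)/4 = 1 + C/2)
J = 39
M(v) = 2*v (M(v) = v*2 = 2*v)
J*M(F(2, 7)) = 39*(2*(1 + (½)*7)) = 39*(2*(1 + 7/2)) = 39*(2*(9/2)) = 39*9 = 351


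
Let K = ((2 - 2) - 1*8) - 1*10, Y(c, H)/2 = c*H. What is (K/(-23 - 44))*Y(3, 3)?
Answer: 324/67 ≈ 4.8358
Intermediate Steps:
Y(c, H) = 2*H*c (Y(c, H) = 2*(c*H) = 2*(H*c) = 2*H*c)
K = -18 (K = (0 - 8) - 10 = -8 - 10 = -18)
(K/(-23 - 44))*Y(3, 3) = (-18/(-23 - 44))*(2*3*3) = (-18/(-67))*18 = -1/67*(-18)*18 = (18/67)*18 = 324/67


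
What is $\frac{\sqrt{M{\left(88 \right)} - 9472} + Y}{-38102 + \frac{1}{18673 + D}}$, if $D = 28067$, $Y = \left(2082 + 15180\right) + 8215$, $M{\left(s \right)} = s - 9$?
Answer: $- \frac{1190794980}{1780887479} - \frac{46740 i \sqrt{9393}}{1780887479} \approx -0.66865 - 0.0025436 i$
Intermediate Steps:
$M{\left(s \right)} = -9 + s$ ($M{\left(s \right)} = s - 9 = -9 + s$)
$Y = 25477$ ($Y = 17262 + 8215 = 25477$)
$\frac{\sqrt{M{\left(88 \right)} - 9472} + Y}{-38102 + \frac{1}{18673 + D}} = \frac{\sqrt{\left(-9 + 88\right) - 9472} + 25477}{-38102 + \frac{1}{18673 + 28067}} = \frac{\sqrt{79 - 9472} + 25477}{-38102 + \frac{1}{46740}} = \frac{\sqrt{-9393} + 25477}{-38102 + \frac{1}{46740}} = \frac{i \sqrt{9393} + 25477}{- \frac{1780887479}{46740}} = \left(25477 + i \sqrt{9393}\right) \left(- \frac{46740}{1780887479}\right) = - \frac{1190794980}{1780887479} - \frac{46740 i \sqrt{9393}}{1780887479}$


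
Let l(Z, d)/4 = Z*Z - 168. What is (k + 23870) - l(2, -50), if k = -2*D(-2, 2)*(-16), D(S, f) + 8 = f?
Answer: 24334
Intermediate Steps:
D(S, f) = -8 + f
l(Z, d) = -672 + 4*Z**2 (l(Z, d) = 4*(Z*Z - 168) = 4*(Z**2 - 168) = 4*(-168 + Z**2) = -672 + 4*Z**2)
k = -192 (k = -2*(-8 + 2)*(-16) = -2*(-6)*(-16) = 12*(-16) = -192)
(k + 23870) - l(2, -50) = (-192 + 23870) - (-672 + 4*2**2) = 23678 - (-672 + 4*4) = 23678 - (-672 + 16) = 23678 - 1*(-656) = 23678 + 656 = 24334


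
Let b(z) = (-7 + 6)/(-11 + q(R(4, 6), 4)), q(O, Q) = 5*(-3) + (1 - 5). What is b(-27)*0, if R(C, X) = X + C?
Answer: 0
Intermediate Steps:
R(C, X) = C + X
q(O, Q) = -19 (q(O, Q) = -15 - 4 = -19)
b(z) = 1/30 (b(z) = (-7 + 6)/(-11 - 19) = -1/(-30) = -1*(-1/30) = 1/30)
b(-27)*0 = (1/30)*0 = 0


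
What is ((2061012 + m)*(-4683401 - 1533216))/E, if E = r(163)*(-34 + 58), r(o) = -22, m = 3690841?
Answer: 3250642467391/48 ≈ 6.7722e+10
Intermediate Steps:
E = -528 (E = -22*(-34 + 58) = -22*24 = -528)
((2061012 + m)*(-4683401 - 1533216))/E = ((2061012 + 3690841)*(-4683401 - 1533216))/(-528) = (5751853*(-6216617))*(-1/528) = -35757067141301*(-1/528) = 3250642467391/48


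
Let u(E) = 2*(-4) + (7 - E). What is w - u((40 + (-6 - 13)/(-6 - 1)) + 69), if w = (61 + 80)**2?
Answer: 139956/7 ≈ 19994.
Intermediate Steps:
u(E) = -1 - E (u(E) = -8 + (7 - E) = -1 - E)
w = 19881 (w = 141**2 = 19881)
w - u((40 + (-6 - 13)/(-6 - 1)) + 69) = 19881 - (-1 - ((40 + (-6 - 13)/(-6 - 1)) + 69)) = 19881 - (-1 - ((40 - 19/(-7)) + 69)) = 19881 - (-1 - ((40 - 19*(-1/7)) + 69)) = 19881 - (-1 - ((40 + 19/7) + 69)) = 19881 - (-1 - (299/7 + 69)) = 19881 - (-1 - 1*782/7) = 19881 - (-1 - 782/7) = 19881 - 1*(-789/7) = 19881 + 789/7 = 139956/7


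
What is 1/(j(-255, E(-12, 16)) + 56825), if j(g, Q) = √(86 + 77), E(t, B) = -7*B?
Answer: 56825/3229080462 - √163/3229080462 ≈ 1.7594e-5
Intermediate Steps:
j(g, Q) = √163
1/(j(-255, E(-12, 16)) + 56825) = 1/(√163 + 56825) = 1/(56825 + √163)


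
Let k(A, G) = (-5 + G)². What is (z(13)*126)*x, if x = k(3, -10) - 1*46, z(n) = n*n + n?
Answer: 4104828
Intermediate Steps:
z(n) = n + n² (z(n) = n² + n = n + n²)
x = 179 (x = (-5 - 10)² - 1*46 = (-15)² - 46 = 225 - 46 = 179)
(z(13)*126)*x = ((13*(1 + 13))*126)*179 = ((13*14)*126)*179 = (182*126)*179 = 22932*179 = 4104828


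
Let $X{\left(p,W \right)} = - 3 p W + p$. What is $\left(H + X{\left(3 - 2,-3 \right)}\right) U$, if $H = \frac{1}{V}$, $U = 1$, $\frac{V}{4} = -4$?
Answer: $\frac{159}{16} \approx 9.9375$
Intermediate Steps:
$V = -16$ ($V = 4 \left(-4\right) = -16$)
$X{\left(p,W \right)} = p - 3 W p$ ($X{\left(p,W \right)} = - 3 W p + p = p - 3 W p$)
$H = - \frac{1}{16}$ ($H = \frac{1}{-16} = - \frac{1}{16} \approx -0.0625$)
$\left(H + X{\left(3 - 2,-3 \right)}\right) U = \left(- \frac{1}{16} + \left(3 - 2\right) \left(1 - -9\right)\right) 1 = \left(- \frac{1}{16} + \left(3 - 2\right) \left(1 + 9\right)\right) 1 = \left(- \frac{1}{16} + 1 \cdot 10\right) 1 = \left(- \frac{1}{16} + 10\right) 1 = \frac{159}{16} \cdot 1 = \frac{159}{16}$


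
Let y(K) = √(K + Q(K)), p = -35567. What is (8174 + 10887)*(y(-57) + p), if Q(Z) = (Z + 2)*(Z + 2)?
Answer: -677942587 + 38122*√742 ≈ -6.7690e+8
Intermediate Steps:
Q(Z) = (2 + Z)² (Q(Z) = (2 + Z)*(2 + Z) = (2 + Z)²)
y(K) = √(K + (2 + K)²)
(8174 + 10887)*(y(-57) + p) = (8174 + 10887)*(√(-57 + (2 - 57)²) - 35567) = 19061*(√(-57 + (-55)²) - 35567) = 19061*(√(-57 + 3025) - 35567) = 19061*(√2968 - 35567) = 19061*(2*√742 - 35567) = 19061*(-35567 + 2*√742) = -677942587 + 38122*√742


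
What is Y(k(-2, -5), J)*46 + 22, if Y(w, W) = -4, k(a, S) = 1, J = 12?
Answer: -162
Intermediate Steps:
Y(k(-2, -5), J)*46 + 22 = -4*46 + 22 = -184 + 22 = -162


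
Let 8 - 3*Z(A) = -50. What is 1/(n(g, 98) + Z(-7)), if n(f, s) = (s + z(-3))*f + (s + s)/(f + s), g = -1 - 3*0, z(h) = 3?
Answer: -291/23177 ≈ -0.012556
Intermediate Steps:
g = -1 (g = -1 + 0 = -1)
Z(A) = 58/3 (Z(A) = 8/3 - 1/3*(-50) = 8/3 + 50/3 = 58/3)
n(f, s) = f*(3 + s) + 2*s/(f + s) (n(f, s) = (s + 3)*f + (s + s)/(f + s) = (3 + s)*f + (2*s)/(f + s) = f*(3 + s) + 2*s/(f + s))
1/(n(g, 98) + Z(-7)) = 1/((2*98 + 3*(-1)**2 - 1*98**2 + 98*(-1)**2 + 3*(-1)*98)/(-1 + 98) + 58/3) = 1/((196 + 3*1 - 1*9604 + 98*1 - 294)/97 + 58/3) = 1/((196 + 3 - 9604 + 98 - 294)/97 + 58/3) = 1/((1/97)*(-9601) + 58/3) = 1/(-9601/97 + 58/3) = 1/(-23177/291) = -291/23177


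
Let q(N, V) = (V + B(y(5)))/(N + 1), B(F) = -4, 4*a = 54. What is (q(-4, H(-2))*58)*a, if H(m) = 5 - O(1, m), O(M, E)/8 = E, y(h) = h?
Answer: -4437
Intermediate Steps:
a = 27/2 (a = (¼)*54 = 27/2 ≈ 13.500)
O(M, E) = 8*E
H(m) = 5 - 8*m
q(N, V) = (-4 + V)/(1 + N) (q(N, V) = (V - 4)/(N + 1) = (-4 + V)/(1 + N))
(q(-4, H(-2))*58)*a = (((-4 + (5 - 8*(-2)))/(1 - 4))*58)*(27/2) = (((-4 + (5 + 16))/(-3))*58)*(27/2) = (-(-4 + 21)/3*58)*(27/2) = (-⅓*17*58)*(27/2) = -17/3*58*(27/2) = -986/3*27/2 = -4437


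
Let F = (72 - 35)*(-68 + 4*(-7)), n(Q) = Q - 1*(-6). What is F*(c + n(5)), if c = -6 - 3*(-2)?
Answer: -39072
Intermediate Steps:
n(Q) = 6 + Q (n(Q) = Q + 6 = 6 + Q)
F = -3552 (F = 37*(-68 - 28) = 37*(-96) = -3552)
c = 0 (c = -6 + 6 = 0)
F*(c + n(5)) = -3552*(0 + (6 + 5)) = -3552*(0 + 11) = -3552*11 = -39072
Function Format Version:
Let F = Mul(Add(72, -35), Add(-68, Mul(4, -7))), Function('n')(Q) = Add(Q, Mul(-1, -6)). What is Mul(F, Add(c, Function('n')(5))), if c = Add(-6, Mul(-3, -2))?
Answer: -39072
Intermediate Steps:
Function('n')(Q) = Add(6, Q) (Function('n')(Q) = Add(Q, 6) = Add(6, Q))
F = -3552 (F = Mul(37, Add(-68, -28)) = Mul(37, -96) = -3552)
c = 0 (c = Add(-6, 6) = 0)
Mul(F, Add(c, Function('n')(5))) = Mul(-3552, Add(0, Add(6, 5))) = Mul(-3552, Add(0, 11)) = Mul(-3552, 11) = -39072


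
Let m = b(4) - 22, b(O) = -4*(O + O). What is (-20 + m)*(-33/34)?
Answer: 1221/17 ≈ 71.823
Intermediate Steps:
b(O) = -8*O
m = -54 (m = -8*4 - 22 = -32 - 22 = -54)
(-20 + m)*(-33/34) = (-20 - 54)*(-33/34) = -(-2442)/34 = -74*(-33/34) = 1221/17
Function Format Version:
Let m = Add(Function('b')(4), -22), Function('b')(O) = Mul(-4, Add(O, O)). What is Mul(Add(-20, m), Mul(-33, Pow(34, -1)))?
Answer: Rational(1221, 17) ≈ 71.823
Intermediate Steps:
Function('b')(O) = Mul(-8, O) (Function('b')(O) = Mul(-4, Mul(2, O)) = Mul(-8, O))
m = -54 (m = Add(Mul(-8, 4), -22) = Add(-32, -22) = -54)
Mul(Add(-20, m), Mul(-33, Pow(34, -1))) = Mul(Add(-20, -54), Mul(-33, Pow(34, -1))) = Mul(-74, Mul(-33, Rational(1, 34))) = Mul(-74, Rational(-33, 34)) = Rational(1221, 17)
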